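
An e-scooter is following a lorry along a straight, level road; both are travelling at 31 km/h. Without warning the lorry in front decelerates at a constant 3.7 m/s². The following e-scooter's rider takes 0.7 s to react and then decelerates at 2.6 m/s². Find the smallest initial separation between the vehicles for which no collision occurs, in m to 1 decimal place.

31 km/h ÷ 3.6 = 8.6111 m/s.
Leader travels v²/(2a_L) = 74.151 / 7.400 = 10.020 m before stopping.
Follower covers v·t_r = 8.6111 × 0.7 = 6.028 m while reacting, then v²/(2a_F) = 74.151 / 5.200 = 14.260 m while braking, for a total of 6.028 + 14.260 = 20.288 m.
Since a_F ≤ a_L and the follower starts braking later, the follower is never slower than the leader, so the closest approach is when both have stopped.
Minimum gap = 20.288 − 10.020 = 10.268 m.

Minimum gap ≈ 10.3 m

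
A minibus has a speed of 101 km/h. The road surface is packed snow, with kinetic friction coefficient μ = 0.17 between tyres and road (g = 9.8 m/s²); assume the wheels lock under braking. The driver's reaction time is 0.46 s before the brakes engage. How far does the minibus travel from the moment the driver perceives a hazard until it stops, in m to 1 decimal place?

Total stopping distance ≈ 249.1 m

101 km/h ÷ 3.6 = 28.0556 m/s.
a = μg = 0.17 × 9.8 = 1.666 m/s².
Reaction distance = v·t_r = 28.0556 × 0.46 = 12.906 m.
Braking distance = v²/(2a) = 28.0556² / (2 × 1.666) = 787.117 / 3.332 = 236.230 m.
Total = 12.906 + 236.230 = 249.136 m.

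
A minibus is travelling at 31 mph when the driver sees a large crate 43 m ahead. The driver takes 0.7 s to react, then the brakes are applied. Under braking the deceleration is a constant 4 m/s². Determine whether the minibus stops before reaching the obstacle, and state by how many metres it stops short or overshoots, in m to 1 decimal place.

31 mph × 0.44704 = 13.8582 m/s.
Reaction distance = 13.8582 × 0.7 = 9.701 m.
Braking distance = v²/(2a) = 192.050 / 8.000 = 24.006 m.
Total stopping distance = 9.701 + 24.006 = 33.707 m, vs 43 m available — it stops with 43 − 33.707 = 9.293 m to spare.

Yes — it stops 9.3 m short of the obstacle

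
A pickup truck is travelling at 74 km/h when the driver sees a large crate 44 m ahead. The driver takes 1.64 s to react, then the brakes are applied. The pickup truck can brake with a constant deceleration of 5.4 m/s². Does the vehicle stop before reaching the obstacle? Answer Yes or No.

No

74 km/h ÷ 3.6 = 20.5556 m/s.
Reaction distance = 20.5556 × 1.64 = 33.711 m.
Braking distance = v²/(2a) = 422.533 / 10.800 = 39.123 m.
Total stopping distance = 33.711 + 39.123 = 72.834 m, vs 44 m available — it cannot stop in time and overshoots by 72.834 − 44 = 28.834 m.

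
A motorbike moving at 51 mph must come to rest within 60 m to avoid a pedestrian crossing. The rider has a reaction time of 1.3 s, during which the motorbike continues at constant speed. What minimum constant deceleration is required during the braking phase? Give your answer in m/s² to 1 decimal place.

51 mph × 0.44704 = 22.7990 m/s.
Distance covered during reaction = 22.7990 × 1.3 = 29.639 m.
Distance available for braking: 60 − 29.639 = 30.361 m.
v² = 2a·d ⇒ a = v²/(2d) = 22.7990² / (2 × 30.361) = 519.794 / 60.722 = 8.5602 m/s².

Required deceleration ≈ 8.6 m/s²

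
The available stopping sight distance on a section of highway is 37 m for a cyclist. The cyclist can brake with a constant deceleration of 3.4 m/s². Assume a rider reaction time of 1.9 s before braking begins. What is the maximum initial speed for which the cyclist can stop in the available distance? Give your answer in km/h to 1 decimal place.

Maximum speed ≈ 38.4 km/h

Stopping distance: v·t_r + v²/(2a) = 37 with t_r = 1.9 s and a = 3.400 m/s².
So v² + 12.920 v − 251.60 = 0.
Positive root: v = −a·t_r + √((a·t_r)² + 2a·d) = −6.460 + √(41.732 + 251.60) = 10.6669 m/s.
10.6669 m/s × 3.6 = 38.401 km/h.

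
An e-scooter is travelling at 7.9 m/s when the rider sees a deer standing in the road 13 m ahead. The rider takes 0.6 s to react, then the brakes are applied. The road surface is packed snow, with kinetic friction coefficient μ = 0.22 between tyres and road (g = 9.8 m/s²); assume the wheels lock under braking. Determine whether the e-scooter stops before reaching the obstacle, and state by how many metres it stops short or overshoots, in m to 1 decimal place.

a = μg = 0.22 × 9.8 = 2.156 m/s².
Reaction distance = 7.9000 × 0.6 = 4.740 m.
Braking distance = v²/(2a) = 62.410 / 4.312 = 14.474 m.
Total stopping distance = 4.740 + 14.474 = 19.214 m, vs 13 m available — it cannot stop in time and overshoots by 19.214 − 13 = 6.214 m.

No — it overshoots by 6.2 m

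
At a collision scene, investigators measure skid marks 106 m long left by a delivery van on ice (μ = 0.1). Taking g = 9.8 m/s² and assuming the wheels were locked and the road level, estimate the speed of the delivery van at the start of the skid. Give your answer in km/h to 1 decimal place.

Initial speed ≈ 51.9 km/h

Deceleration a = μg = 0.1 × 9.8 = 0.980 m/s².
v = √(2a·d) = √(2 × 0.980 × 106) = √207.760 = 14.4139 m/s.
= 14.4139 × 3.6 = 51.890 km/h.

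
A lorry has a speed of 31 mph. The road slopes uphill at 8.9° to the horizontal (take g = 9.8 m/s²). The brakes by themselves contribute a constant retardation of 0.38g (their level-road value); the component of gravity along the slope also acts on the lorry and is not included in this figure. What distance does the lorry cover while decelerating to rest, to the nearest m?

Braking distance ≈ 18 m

31 mph × 0.44704 = 13.8582 m/s.
a = 0.38 × 9.8 = 3.724 m/s².
Gravity along the uphill slope adds to the braking deceleration: a_eff = 3.724 + 9.8·sin 8.9° = 3.724 + 1.516 = 5.240 m/s².
Braking distance = v²/(2a) = 13.8582² / (2 × 5.240) = 192.050 / 10.480 = 18.325 m.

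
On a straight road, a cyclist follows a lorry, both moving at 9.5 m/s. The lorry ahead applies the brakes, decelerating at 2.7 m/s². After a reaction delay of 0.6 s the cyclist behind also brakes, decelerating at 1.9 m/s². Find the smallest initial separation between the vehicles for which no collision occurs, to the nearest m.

Leader travels v²/(2a_L) = 90.250 / 5.400 = 16.713 m before stopping.
Follower covers v·t_r = 9.5000 × 0.6 = 5.700 m while reacting, then v²/(2a_F) = 90.250 / 3.800 = 23.750 m while braking, for a total of 5.700 + 23.750 = 29.450 m.
Since a_F ≤ a_L and the follower starts braking later, the follower is never slower than the leader, so the closest approach is when both have stopped.
Minimum gap = 29.450 − 16.713 = 12.737 m.

Minimum gap ≈ 13 m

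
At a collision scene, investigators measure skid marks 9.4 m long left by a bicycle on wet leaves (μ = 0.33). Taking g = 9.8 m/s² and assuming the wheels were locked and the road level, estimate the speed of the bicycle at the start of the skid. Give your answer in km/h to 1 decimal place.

Initial speed ≈ 28.1 km/h

Deceleration a = μg = 0.33 × 9.8 = 3.234 m/s².
v = √(2a·d) = √(2 × 3.234 × 9.4) = √60.799 = 7.7974 m/s.
= 7.7974 × 3.6 = 28.071 km/h.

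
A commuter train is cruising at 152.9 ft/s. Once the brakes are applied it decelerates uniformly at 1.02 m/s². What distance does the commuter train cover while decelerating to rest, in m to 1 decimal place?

Braking distance ≈ 1064.7 m

152.9 ft/s × 0.3048 = 46.6039 m/s.
Braking distance = v²/(2a) = 46.6039² / (2 × 1.020) = 2171.923 / 2.040 = 1064.668 m.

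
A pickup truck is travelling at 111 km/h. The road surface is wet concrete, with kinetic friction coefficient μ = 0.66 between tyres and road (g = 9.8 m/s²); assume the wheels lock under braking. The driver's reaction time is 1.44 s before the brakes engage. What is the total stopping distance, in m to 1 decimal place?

Total stopping distance ≈ 117.9 m

111 km/h ÷ 3.6 = 30.8333 m/s.
a = μg = 0.66 × 9.8 = 6.468 m/s².
Reaction distance = v·t_r = 30.8333 × 1.44 = 44.400 m.
Braking distance = v²/(2a) = 30.8333² / (2 × 6.468) = 950.692 / 12.936 = 73.492 m.
Total = 44.400 + 73.492 = 117.892 m.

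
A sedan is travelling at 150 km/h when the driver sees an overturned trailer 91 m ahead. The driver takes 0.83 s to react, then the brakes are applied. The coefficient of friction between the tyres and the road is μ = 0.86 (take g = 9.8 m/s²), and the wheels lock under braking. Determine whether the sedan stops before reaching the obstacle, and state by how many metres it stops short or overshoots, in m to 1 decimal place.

150 km/h ÷ 3.6 = 41.6667 m/s.
a = μg = 0.86 × 9.8 = 8.428 m/s².
Reaction distance = 41.6667 × 0.83 = 34.583 m.
Braking distance = v²/(2a) = 1736.114 / 16.856 = 102.997 m.
Total stopping distance = 34.583 + 102.997 = 137.580 m, vs 91 m available — it cannot stop in time and overshoots by 137.580 − 91 = 46.580 m.

No — it overshoots by 46.6 m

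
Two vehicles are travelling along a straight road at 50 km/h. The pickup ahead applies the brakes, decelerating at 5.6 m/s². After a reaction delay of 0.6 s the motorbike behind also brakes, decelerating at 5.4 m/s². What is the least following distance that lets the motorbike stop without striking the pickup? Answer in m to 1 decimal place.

50 km/h ÷ 3.6 = 13.8889 m/s.
Leader travels v²/(2a_L) = 192.902 / 11.200 = 17.223 m before stopping.
Follower covers v·t_r = 13.8889 × 0.6 = 8.333 m while reacting, then v²/(2a_F) = 192.902 / 10.800 = 17.861 m while braking, for a total of 8.333 + 17.861 = 26.194 m.
Since a_F ≤ a_L and the follower starts braking later, the follower is never slower than the leader, so the closest approach is when both have stopped.
Minimum gap = 26.194 − 17.223 = 8.971 m.

Minimum gap ≈ 9.0 m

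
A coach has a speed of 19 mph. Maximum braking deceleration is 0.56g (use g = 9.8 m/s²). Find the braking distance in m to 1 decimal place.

Braking distance ≈ 6.6 m

19 mph × 0.44704 = 8.4938 m/s.
a = 0.56 × 9.8 = 5.488 m/s².
Braking distance = v²/(2a) = 8.4938² / (2 × 5.488) = 72.145 / 10.976 = 6.573 m.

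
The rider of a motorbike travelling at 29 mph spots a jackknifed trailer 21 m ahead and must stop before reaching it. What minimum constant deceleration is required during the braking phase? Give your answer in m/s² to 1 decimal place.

Required deceleration ≈ 4.0 m/s²

29 mph × 0.44704 = 12.9642 m/s.
v² = 2a·d ⇒ a = v²/(2d) = 12.9642² / (2 × 21.000) = 168.070 / 42.000 = 4.0017 m/s².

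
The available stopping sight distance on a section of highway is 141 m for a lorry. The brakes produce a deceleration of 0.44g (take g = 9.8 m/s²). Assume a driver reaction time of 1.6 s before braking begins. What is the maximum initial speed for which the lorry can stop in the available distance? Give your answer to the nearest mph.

Maximum speed ≈ 64 mph

a = 0.44 × 9.8 = 4.312 m/s².
Stopping distance: v·t_r + v²/(2a) = 141 with t_r = 1.6 s and a = 4.312 m/s².
So v² + 13.798 v − 1215.98 = 0.
Positive root: v = −a·t_r + √((a·t_r)² + 2a·d) = −6.899 + √(47.596 + 1215.98) = 28.6478 m/s.
28.6478 m/s ÷ 0.44704 = 64.083 mph.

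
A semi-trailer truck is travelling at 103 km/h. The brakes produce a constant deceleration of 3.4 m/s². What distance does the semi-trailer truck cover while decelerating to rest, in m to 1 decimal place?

Braking distance ≈ 120.4 m

103 km/h ÷ 3.6 = 28.6111 m/s.
Braking distance = v²/(2a) = 28.6111² / (2 × 3.400) = 818.595 / 6.800 = 120.382 m.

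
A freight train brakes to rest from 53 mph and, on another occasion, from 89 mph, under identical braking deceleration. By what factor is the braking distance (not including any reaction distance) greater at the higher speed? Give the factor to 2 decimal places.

Factor ≈ 2.82

Braking distance d = v²/(2a), so with a fixed, d ∝ v².
Factor = (89/53)² = 1.6792² = 2.8197.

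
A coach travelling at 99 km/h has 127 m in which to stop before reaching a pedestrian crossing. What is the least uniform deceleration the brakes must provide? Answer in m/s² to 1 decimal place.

Required deceleration ≈ 3.0 m/s²

99 km/h ÷ 3.6 = 27.5000 m/s.
v² = 2a·d ⇒ a = v²/(2d) = 27.5000² / (2 × 127.000) = 756.250 / 254.000 = 2.9774 m/s².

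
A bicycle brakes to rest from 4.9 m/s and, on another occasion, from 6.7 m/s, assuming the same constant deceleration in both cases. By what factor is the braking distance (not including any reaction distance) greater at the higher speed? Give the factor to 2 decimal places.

Braking distance d = v²/(2a), so with a fixed, d ∝ v².
Factor = (6.7/4.9)² = 1.3673² = 1.8695.

Factor ≈ 1.87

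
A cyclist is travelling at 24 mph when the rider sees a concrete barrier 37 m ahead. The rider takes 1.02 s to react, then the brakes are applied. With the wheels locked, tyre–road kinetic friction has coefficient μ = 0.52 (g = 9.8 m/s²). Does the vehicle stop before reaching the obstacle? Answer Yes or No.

Yes

24 mph × 0.44704 = 10.7290 m/s.
a = μg = 0.52 × 9.8 = 5.096 m/s².
Reaction distance = 10.7290 × 1.02 = 10.944 m.
Braking distance = v²/(2a) = 115.111 / 10.192 = 11.294 m.
Total stopping distance = 10.944 + 11.294 = 22.238 m, vs 37 m available — it stops with 37 − 22.238 = 14.762 m to spare.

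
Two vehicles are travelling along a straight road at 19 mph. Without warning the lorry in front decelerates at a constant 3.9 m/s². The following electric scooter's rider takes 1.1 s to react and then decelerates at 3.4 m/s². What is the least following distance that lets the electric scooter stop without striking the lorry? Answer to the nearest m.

Minimum gap ≈ 11 m

19 mph × 0.44704 = 8.4938 m/s.
Leader travels v²/(2a_L) = 72.145 / 7.800 = 9.249 m before stopping.
Follower covers v·t_r = 8.4938 × 1.1 = 9.343 m while reacting, then v²/(2a_F) = 72.145 / 6.800 = 10.610 m while braking, for a total of 9.343 + 10.610 = 19.953 m.
Since a_F ≤ a_L and the follower starts braking later, the follower is never slower than the leader, so the closest approach is when both have stopped.
Minimum gap = 19.953 − 9.249 = 10.704 m.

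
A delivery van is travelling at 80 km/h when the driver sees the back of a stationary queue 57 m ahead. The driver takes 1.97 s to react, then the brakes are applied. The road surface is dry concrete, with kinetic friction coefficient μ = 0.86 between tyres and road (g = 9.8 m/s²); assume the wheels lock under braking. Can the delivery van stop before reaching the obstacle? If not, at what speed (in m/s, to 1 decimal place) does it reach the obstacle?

No — it strikes the obstacle at 16.5 m/s

80 km/h ÷ 3.6 = 22.2222 m/s.
a = μg = 0.86 × 9.8 = 8.428 m/s².
Reaction distance = 22.2222 × 1.97 = 43.778 m.
Braking distance needed to stop: v²/(2a) = 493.826 / 16.856 = 29.297 m, so total needed = 43.778 + 29.297 = 73.075 m > 57 m — it cannot stop.
Distance remaining when braking begins: 57 − 43.778 = 13.222 m.
v² = v₀² − 2a·d = 493.826 − 2 × 8.428 × 13.222 = 270.956 m²/s².
v = √270.956 = 16.461 m/s.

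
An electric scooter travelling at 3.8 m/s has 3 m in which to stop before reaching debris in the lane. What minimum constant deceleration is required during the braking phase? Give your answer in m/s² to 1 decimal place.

v² = 2a·d ⇒ a = v²/(2d) = 3.8000² / (2 × 3.000) = 14.440 / 6.000 = 2.4067 m/s².

Required deceleration ≈ 2.4 m/s²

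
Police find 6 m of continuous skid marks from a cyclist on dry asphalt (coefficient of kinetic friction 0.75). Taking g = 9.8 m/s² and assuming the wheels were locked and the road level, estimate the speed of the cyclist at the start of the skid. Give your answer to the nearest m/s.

Initial speed ≈ 9 m/s

Deceleration a = μg = 0.75 × 9.8 = 7.350 m/s².
v = √(2a·d) = √(2 × 7.350 × 6) = √88.200 = 9.3915 m/s.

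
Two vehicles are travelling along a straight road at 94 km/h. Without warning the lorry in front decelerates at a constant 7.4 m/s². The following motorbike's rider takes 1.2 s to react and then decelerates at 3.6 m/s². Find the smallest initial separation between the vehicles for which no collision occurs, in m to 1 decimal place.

94 km/h ÷ 3.6 = 26.1111 m/s.
Leader travels v²/(2a_L) = 681.790 / 14.800 = 46.067 m before stopping.
Follower covers v·t_r = 26.1111 × 1.2 = 31.333 m while reacting, then v²/(2a_F) = 681.790 / 7.200 = 94.693 m while braking, for a total of 31.333 + 94.693 = 126.026 m.
Since a_F ≤ a_L and the follower starts braking later, the follower is never slower than the leader, so the closest approach is when both have stopped.
Minimum gap = 126.026 − 46.067 = 79.959 m.

Minimum gap ≈ 80.0 m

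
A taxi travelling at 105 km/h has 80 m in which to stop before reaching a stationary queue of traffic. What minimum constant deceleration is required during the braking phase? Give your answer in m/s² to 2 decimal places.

105 km/h ÷ 3.6 = 29.1667 m/s.
v² = 2a·d ⇒ a = v²/(2d) = 29.1667² / (2 × 80.000) = 850.696 / 160.000 = 5.3169 m/s².

Required deceleration ≈ 5.32 m/s²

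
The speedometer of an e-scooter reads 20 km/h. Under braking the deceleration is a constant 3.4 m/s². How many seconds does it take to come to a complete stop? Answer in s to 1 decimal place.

20 km/h ÷ 3.6 = 5.5556 m/s.
Braking time = v/a = 5.5556 / 3.400 = 1.634 s.

Braking time ≈ 1.6 s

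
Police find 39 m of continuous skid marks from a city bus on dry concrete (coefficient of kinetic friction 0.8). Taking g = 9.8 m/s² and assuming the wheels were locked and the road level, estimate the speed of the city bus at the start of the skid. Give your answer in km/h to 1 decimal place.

Deceleration a = μg = 0.8 × 9.8 = 7.840 m/s².
v = √(2a·d) = √(2 × 7.840 × 39) = √611.520 = 24.7289 m/s.
= 24.7289 × 3.6 = 89.024 km/h.

Initial speed ≈ 89.0 km/h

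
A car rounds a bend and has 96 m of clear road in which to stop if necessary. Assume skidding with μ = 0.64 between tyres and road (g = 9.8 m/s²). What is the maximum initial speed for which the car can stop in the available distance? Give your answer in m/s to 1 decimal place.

a = μg = 0.64 × 9.8 = 6.272 m/s².
v²/(2a) = d ⇒ v = √(2 × 6.272 × 96) = √1204.22 = 34.7019 m/s.

Maximum speed ≈ 34.7 m/s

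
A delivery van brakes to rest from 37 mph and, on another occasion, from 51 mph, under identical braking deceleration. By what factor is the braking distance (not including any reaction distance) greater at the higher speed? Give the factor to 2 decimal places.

Factor ≈ 1.90

Braking distance d = v²/(2a), so with a fixed, d ∝ v².
Factor = (51/37)² = 1.3784² = 1.9000.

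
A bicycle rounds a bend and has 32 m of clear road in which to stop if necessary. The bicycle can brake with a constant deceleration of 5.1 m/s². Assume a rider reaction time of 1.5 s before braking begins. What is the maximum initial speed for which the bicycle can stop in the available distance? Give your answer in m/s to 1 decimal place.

Stopping distance: v·t_r + v²/(2a) = 32 with t_r = 1.5 s and a = 5.100 m/s².
So v² + 15.300 v − 326.40 = 0.
Positive root: v = −a·t_r + √((a·t_r)² + 2a·d) = −7.650 + √(58.523 + 326.40) = 11.9695 m/s.

Maximum speed ≈ 12.0 m/s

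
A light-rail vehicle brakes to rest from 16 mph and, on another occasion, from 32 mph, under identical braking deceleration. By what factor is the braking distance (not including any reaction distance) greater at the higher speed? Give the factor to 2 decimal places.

Factor ≈ 4.00

Braking distance d = v²/(2a), so with a fixed, d ∝ v².
Factor = (32/16)² = 2.0000² = 4.0000.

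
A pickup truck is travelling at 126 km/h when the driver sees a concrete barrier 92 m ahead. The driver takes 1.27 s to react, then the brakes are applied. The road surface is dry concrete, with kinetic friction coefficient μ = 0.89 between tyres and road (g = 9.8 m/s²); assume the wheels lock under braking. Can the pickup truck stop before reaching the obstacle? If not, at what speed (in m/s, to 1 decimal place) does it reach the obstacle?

126 km/h ÷ 3.6 = 35.0000 m/s.
a = μg = 0.89 × 9.8 = 8.722 m/s².
Reaction distance = 35.0000 × 1.27 = 44.450 m.
Braking distance needed to stop: v²/(2a) = 1225.000 / 17.444 = 70.225 m, so total needed = 44.450 + 70.225 = 114.675 m > 92 m — it cannot stop.
Distance remaining when braking begins: 92 − 44.450 = 47.550 m.
v² = v₀² − 2a·d = 1225.000 − 2 × 8.722 × 47.550 = 395.538 m²/s².
v = √395.538 = 19.888 m/s.

No — it strikes the obstacle at 19.9 m/s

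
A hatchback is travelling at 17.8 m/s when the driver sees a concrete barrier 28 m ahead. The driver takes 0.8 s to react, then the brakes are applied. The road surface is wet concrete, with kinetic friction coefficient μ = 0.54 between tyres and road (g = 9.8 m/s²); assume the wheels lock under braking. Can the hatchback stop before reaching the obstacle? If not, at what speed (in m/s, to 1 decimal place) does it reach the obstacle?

a = μg = 0.54 × 9.8 = 5.292 m/s².
Reaction distance = 17.8000 × 0.8 = 14.240 m.
Braking distance needed to stop: v²/(2a) = 316.840 / 10.584 = 29.936 m, so total needed = 14.240 + 29.936 = 44.176 m > 28 m — it cannot stop.
Distance remaining when braking begins: 28 − 14.240 = 13.760 m.
v² = v₀² − 2a·d = 316.840 − 2 × 5.292 × 13.760 = 171.204 m²/s².
v = √171.204 = 13.084 m/s.

No — it strikes the obstacle at 13.1 m/s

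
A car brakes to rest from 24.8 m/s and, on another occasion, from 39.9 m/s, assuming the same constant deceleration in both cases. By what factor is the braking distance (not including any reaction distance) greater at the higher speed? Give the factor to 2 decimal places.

Factor ≈ 2.59

Braking distance d = v²/(2a), so with a fixed, d ∝ v².
Factor = (39.9/24.8)² = 1.6089² = 2.5886.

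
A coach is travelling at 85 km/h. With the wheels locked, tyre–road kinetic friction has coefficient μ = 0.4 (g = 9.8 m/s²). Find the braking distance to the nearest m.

85 km/h ÷ 3.6 = 23.6111 m/s.
a = μg = 0.4 × 9.8 = 3.920 m/s².
Braking distance = v²/(2a) = 23.6111² / (2 × 3.920) = 557.484 / 7.840 = 71.108 m.

Braking distance ≈ 71 m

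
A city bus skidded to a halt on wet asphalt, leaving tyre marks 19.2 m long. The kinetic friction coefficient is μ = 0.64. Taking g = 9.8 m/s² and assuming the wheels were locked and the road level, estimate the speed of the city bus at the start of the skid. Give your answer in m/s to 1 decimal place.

Deceleration a = μg = 0.64 × 9.8 = 6.272 m/s².
v = √(2a·d) = √(2 × 6.272 × 19.2) = √240.845 = 15.5192 m/s.

Initial speed ≈ 15.5 m/s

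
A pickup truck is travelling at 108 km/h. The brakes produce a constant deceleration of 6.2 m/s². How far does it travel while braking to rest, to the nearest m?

108 km/h ÷ 3.6 = 30.0000 m/s.
Braking distance = v²/(2a) = 30.0000² / (2 × 6.200) = 900.000 / 12.400 = 72.581 m.

Braking distance ≈ 73 m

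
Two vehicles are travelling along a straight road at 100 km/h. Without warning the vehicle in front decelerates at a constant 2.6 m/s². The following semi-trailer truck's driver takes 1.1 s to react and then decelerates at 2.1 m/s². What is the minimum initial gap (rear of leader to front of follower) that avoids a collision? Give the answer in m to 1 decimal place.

Minimum gap ≈ 65.9 m

100 km/h ÷ 3.6 = 27.7778 m/s.
Leader travels v²/(2a_L) = 771.606 / 5.200 = 148.386 m before stopping.
Follower covers v·t_r = 27.7778 × 1.1 = 30.556 m while reacting, then v²/(2a_F) = 771.606 / 4.200 = 183.716 m while braking, for a total of 30.556 + 183.716 = 214.272 m.
Since a_F ≤ a_L and the follower starts braking later, the follower is never slower than the leader, so the closest approach is when both have stopped.
Minimum gap = 214.272 − 148.386 = 65.886 m.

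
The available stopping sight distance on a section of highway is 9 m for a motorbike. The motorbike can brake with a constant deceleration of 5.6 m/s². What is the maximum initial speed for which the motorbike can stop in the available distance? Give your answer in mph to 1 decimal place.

Maximum speed ≈ 22.5 mph

v²/(2a) = d ⇒ v = √(2 × 5.600 × 9) = √100.80 = 10.0399 m/s.
10.0399 m/s ÷ 0.44704 = 22.459 mph.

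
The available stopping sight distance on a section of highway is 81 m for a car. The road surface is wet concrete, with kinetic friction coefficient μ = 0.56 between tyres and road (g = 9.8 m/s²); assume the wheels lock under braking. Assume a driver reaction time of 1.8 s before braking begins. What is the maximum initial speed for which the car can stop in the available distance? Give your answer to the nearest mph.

a = μg = 0.56 × 9.8 = 5.488 m/s².
Stopping distance: v·t_r + v²/(2a) = 81 with t_r = 1.8 s and a = 5.488 m/s².
So v² + 19.757 v − 889.06 = 0.
Positive root: v = −a·t_r + √((a·t_r)² + 2a·d) = −9.878 + √(97.575 + 889.06) = 21.5327 m/s.
21.5327 m/s ÷ 0.44704 = 48.167 mph.

Maximum speed ≈ 48 mph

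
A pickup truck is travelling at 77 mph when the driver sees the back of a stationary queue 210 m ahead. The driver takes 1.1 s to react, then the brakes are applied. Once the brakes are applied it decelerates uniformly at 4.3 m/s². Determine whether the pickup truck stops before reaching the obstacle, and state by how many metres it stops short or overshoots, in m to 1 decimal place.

77 mph × 0.44704 = 34.4221 m/s.
Reaction distance = 34.4221 × 1.1 = 37.864 m.
Braking distance = v²/(2a) = 1184.881 / 8.600 = 137.777 m.
Total stopping distance = 37.864 + 137.777 = 175.641 m, vs 210 m available — it stops with 210 − 175.641 = 34.359 m to spare.

Yes — it stops 34.4 m short of the obstacle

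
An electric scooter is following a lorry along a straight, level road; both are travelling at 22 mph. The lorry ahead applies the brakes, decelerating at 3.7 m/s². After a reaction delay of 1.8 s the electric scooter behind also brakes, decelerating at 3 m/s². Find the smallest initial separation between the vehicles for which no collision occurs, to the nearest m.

Minimum gap ≈ 21 m

22 mph × 0.44704 = 9.8349 m/s.
Leader travels v²/(2a_L) = 96.725 / 7.400 = 13.071 m before stopping.
Follower covers v·t_r = 9.8349 × 1.8 = 17.703 m while reacting, then v²/(2a_F) = 96.725 / 6.000 = 16.121 m while braking, for a total of 17.703 + 16.121 = 33.824 m.
Since a_F ≤ a_L and the follower starts braking later, the follower is never slower than the leader, so the closest approach is when both have stopped.
Minimum gap = 33.824 − 13.071 = 20.753 m.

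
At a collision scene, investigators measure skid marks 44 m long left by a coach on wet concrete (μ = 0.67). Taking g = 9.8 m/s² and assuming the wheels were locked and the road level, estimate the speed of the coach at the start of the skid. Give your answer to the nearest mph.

Deceleration a = μg = 0.67 × 9.8 = 6.566 m/s².
v = √(2a·d) = √(2 × 6.566 × 44) = √577.808 = 24.0376 m/s.
= 24.0376 ÷ 0.44704 = 53.771 mph.

Initial speed ≈ 54 mph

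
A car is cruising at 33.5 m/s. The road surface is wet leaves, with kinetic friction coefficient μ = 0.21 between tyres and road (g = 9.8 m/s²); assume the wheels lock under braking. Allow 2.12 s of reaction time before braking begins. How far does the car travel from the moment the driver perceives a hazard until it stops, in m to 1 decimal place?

Total stopping distance ≈ 343.7 m

a = μg = 0.21 × 9.8 = 2.058 m/s².
Reaction distance = v·t_r = 33.5000 × 2.12 = 71.020 m.
Braking distance = v²/(2a) = 33.5000² / (2 × 2.058) = 1122.250 / 4.116 = 272.655 m.
Total = 71.020 + 272.655 = 343.675 m.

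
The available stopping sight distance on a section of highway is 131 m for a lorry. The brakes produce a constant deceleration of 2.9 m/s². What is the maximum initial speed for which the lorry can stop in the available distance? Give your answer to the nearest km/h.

Maximum speed ≈ 99 km/h

v²/(2a) = d ⇒ v = √(2 × 2.900 × 131) = √759.80 = 27.5645 m/s.
27.5645 m/s × 3.6 = 99.232 km/h.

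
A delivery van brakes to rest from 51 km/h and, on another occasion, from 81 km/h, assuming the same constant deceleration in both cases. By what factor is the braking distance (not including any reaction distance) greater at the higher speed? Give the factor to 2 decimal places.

Factor ≈ 2.52

Braking distance d = v²/(2a), so with a fixed, d ∝ v².
Factor = (81/51)² = 1.5882² = 2.5224.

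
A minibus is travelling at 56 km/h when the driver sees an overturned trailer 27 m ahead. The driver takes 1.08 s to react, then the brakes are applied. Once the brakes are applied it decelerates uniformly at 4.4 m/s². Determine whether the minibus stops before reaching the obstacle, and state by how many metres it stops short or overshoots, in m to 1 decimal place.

No — it overshoots by 17.3 m

56 km/h ÷ 3.6 = 15.5556 m/s.
Reaction distance = 15.5556 × 1.08 = 16.800 m.
Braking distance = v²/(2a) = 241.977 / 8.800 = 27.497 m.
Total stopping distance = 16.800 + 27.497 = 44.297 m, vs 27 m available — it cannot stop in time and overshoots by 44.297 − 27 = 17.297 m.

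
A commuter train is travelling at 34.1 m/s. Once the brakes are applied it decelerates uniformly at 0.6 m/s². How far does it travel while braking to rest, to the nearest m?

Braking distance = v²/(2a) = 34.1000² / (2 × 0.600) = 1162.810 / 1.200 = 969.008 m.

Braking distance ≈ 969 m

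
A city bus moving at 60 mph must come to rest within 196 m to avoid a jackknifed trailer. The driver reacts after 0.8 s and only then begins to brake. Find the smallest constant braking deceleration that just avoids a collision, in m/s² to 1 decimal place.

Required deceleration ≈ 2.1 m/s²

60 mph × 0.44704 = 26.8224 m/s.
Distance covered during reaction = 26.8224 × 0.8 = 21.458 m.
Distance available for braking: 196 − 21.458 = 174.542 m.
v² = 2a·d ⇒ a = v²/(2d) = 26.8224² / (2 × 174.542) = 719.441 / 349.084 = 2.0609 m/s².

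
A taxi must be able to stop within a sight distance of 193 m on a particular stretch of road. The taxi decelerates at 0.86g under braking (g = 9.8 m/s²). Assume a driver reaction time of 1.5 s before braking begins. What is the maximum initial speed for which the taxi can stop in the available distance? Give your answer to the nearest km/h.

a = 0.86 × 9.8 = 8.428 m/s².
Stopping distance: v·t_r + v²/(2a) = 193 with t_r = 1.5 s and a = 8.428 m/s².
So v² + 25.284 v − 3253.21 = 0.
Positive root: v = −a·t_r + √((a·t_r)² + 2a·d) = −12.642 + √(159.820 + 3253.21) = 45.7791 m/s.
45.7791 m/s × 3.6 = 164.805 km/h.

Maximum speed ≈ 165 km/h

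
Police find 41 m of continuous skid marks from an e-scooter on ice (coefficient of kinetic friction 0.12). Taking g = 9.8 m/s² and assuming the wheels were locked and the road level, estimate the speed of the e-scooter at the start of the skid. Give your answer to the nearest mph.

Initial speed ≈ 22 mph

Deceleration a = μg = 0.12 × 9.8 = 1.176 m/s².
v = √(2a·d) = √(2 × 1.176 × 41) = √96.432 = 9.8200 m/s.
= 9.8200 ÷ 0.44704 = 21.967 mph.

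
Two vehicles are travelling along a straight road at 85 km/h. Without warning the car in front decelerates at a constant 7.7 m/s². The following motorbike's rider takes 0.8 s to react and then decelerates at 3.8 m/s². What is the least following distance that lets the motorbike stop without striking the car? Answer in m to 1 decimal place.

85 km/h ÷ 3.6 = 23.6111 m/s.
Leader travels v²/(2a_L) = 557.484 / 15.400 = 36.200 m before stopping.
Follower covers v·t_r = 23.6111 × 0.8 = 18.889 m while reacting, then v²/(2a_F) = 557.484 / 7.600 = 73.353 m while braking, for a total of 18.889 + 73.353 = 92.242 m.
Since a_F ≤ a_L and the follower starts braking later, the follower is never slower than the leader, so the closest approach is when both have stopped.
Minimum gap = 92.242 − 36.200 = 56.042 m.

Minimum gap ≈ 56.0 m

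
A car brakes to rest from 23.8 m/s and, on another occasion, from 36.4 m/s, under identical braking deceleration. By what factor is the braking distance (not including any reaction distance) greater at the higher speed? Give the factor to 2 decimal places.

Braking distance d = v²/(2a), so with a fixed, d ∝ v².
Factor = (36.4/23.8)² = 1.5294² = 2.3391.

Factor ≈ 2.34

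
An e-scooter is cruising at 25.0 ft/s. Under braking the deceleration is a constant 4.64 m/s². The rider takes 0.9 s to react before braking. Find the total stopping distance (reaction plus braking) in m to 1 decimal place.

25 ft/s × 0.3048 = 7.6200 m/s.
Reaction distance = v·t_r = 7.6200 × 0.9 = 6.858 m.
Braking distance = v²/(2a) = 7.6200² / (2 × 4.640) = 58.064 / 9.280 = 6.257 m.
Total = 6.858 + 6.257 = 13.115 m.

Total stopping distance ≈ 13.1 m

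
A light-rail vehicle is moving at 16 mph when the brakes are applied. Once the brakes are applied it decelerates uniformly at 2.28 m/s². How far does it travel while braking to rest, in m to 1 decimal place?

16 mph × 0.44704 = 7.1526 m/s.
Braking distance = v²/(2a) = 7.1526² / (2 × 2.280) = 51.160 / 4.560 = 11.219 m.

Braking distance ≈ 11.2 m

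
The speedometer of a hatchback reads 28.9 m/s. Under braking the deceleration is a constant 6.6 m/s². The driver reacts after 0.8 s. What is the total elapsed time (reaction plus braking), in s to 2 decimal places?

Total time ≈ 5.18 s

Braking time = v/a = 28.9000 / 6.600 = 4.379 s.
Total = 0.8 + 4.379 = 5.179 s.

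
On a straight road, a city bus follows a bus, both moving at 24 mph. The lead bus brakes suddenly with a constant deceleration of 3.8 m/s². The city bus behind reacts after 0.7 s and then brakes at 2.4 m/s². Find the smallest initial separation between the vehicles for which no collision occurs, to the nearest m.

Minimum gap ≈ 16 m

24 mph × 0.44704 = 10.7290 m/s.
Leader travels v²/(2a_L) = 115.111 / 7.600 = 15.146 m before stopping.
Follower covers v·t_r = 10.7290 × 0.7 = 7.510 m while reacting, then v²/(2a_F) = 115.111 / 4.800 = 23.981 m while braking, for a total of 7.510 + 23.981 = 31.491 m.
Since a_F ≤ a_L and the follower starts braking later, the follower is never slower than the leader, so the closest approach is when both have stopped.
Minimum gap = 31.491 − 15.146 = 16.345 m.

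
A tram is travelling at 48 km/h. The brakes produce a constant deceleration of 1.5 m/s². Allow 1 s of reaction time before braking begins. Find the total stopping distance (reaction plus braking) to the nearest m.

Total stopping distance ≈ 73 m

48 km/h ÷ 3.6 = 13.3333 m/s.
Reaction distance = v·t_r = 13.3333 × 1 = 13.333 m.
Braking distance = v²/(2a) = 13.3333² / (2 × 1.500) = 177.777 / 3.000 = 59.259 m.
Total = 13.333 + 59.259 = 72.592 m.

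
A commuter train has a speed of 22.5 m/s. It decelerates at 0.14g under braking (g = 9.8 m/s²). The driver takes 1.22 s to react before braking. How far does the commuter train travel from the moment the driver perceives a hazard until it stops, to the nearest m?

a = 0.14 × 9.8 = 1.372 m/s².
Reaction distance = v·t_r = 22.5000 × 1.22 = 27.450 m.
Braking distance = v²/(2a) = 22.5000² / (2 × 1.372) = 506.250 / 2.744 = 184.493 m.
Total = 27.450 + 184.493 = 211.943 m.

Total stopping distance ≈ 212 m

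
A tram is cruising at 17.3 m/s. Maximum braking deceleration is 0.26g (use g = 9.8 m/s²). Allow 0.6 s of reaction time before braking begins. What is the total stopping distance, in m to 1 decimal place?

Total stopping distance ≈ 69.1 m

a = 0.26 × 9.8 = 2.548 m/s².
Reaction distance = v·t_r = 17.3000 × 0.6 = 10.380 m.
Braking distance = v²/(2a) = 17.3000² / (2 × 2.548) = 299.290 / 5.096 = 58.730 m.
Total = 10.380 + 58.730 = 69.110 m.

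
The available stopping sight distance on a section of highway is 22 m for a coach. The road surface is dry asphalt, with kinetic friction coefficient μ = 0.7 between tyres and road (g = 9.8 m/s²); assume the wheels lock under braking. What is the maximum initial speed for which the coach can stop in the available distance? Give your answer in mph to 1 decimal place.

Maximum speed ≈ 38.9 mph

a = μg = 0.7 × 9.8 = 6.860 m/s².
v²/(2a) = d ⇒ v = √(2 × 6.860 × 22) = √301.84 = 17.3735 m/s.
17.3735 m/s ÷ 0.44704 = 38.863 mph.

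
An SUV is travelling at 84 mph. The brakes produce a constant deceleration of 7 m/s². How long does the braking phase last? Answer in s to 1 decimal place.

Braking time ≈ 5.4 s

84 mph × 0.44704 = 37.5514 m/s.
Braking time = v/a = 37.5514 / 7.000 = 5.364 s.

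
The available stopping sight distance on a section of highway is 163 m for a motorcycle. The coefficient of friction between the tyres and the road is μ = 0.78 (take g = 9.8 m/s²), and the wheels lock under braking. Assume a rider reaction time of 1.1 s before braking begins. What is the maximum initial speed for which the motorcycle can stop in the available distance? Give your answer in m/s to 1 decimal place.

Maximum speed ≈ 42.2 m/s

a = μg = 0.78 × 9.8 = 7.644 m/s².
Stopping distance: v·t_r + v²/(2a) = 163 with t_r = 1.1 s and a = 7.644 m/s².
So v² + 16.817 v − 2491.94 = 0.
Positive root: v = −a·t_r + √((a·t_r)² + 2a·d) = −8.408 + √(70.694 + 2491.94) = 42.2145 m/s.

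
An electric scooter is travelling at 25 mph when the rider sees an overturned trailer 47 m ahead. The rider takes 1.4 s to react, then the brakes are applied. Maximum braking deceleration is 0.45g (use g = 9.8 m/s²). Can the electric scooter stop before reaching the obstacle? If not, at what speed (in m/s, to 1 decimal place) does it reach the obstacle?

Yes — it stops about 17.2 m short of the obstacle, so it never reaches it

25 mph × 0.44704 = 11.1760 m/s.
a = 0.45 × 9.8 = 4.410 m/s².
Reaction distance = 11.1760 × 1.4 = 15.646 m.
Braking distance = v²/(2a) = 124.903 / 8.820 = 14.161 m.
Total stopping distance = 15.646 + 14.161 = 29.807 m, vs 47 m available — it stops with 47 − 29.807 = 17.193 m to spare.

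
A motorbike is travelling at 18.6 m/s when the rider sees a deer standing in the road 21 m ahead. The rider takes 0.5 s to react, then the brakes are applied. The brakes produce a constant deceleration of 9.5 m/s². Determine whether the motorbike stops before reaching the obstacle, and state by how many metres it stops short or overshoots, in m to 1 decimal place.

No — it overshoots by 6.5 m

Reaction distance = 18.6000 × 0.5 = 9.300 m.
Braking distance = v²/(2a) = 345.960 / 19.000 = 18.208 m.
Total stopping distance = 9.300 + 18.208 = 27.508 m, vs 21 m available — it cannot stop in time and overshoots by 27.508 − 21 = 6.508 m.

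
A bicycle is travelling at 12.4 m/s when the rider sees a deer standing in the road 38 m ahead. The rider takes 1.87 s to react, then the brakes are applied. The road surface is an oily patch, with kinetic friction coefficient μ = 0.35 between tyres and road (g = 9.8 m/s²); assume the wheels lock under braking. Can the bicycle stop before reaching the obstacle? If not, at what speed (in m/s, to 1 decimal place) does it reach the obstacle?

a = μg = 0.35 × 9.8 = 3.430 m/s².
Reaction distance = 12.4000 × 1.87 = 23.188 m.
Braking distance needed to stop: v²/(2a) = 153.760 / 6.860 = 22.414 m, so total needed = 23.188 + 22.414 = 45.602 m > 38 m — it cannot stop.
Distance remaining when braking begins: 38 − 23.188 = 14.812 m.
v² = v₀² − 2a·d = 153.760 − 2 × 3.430 × 14.812 = 52.150 m²/s².
v = √52.150 = 7.221 m/s.

No — it strikes the obstacle at 7.2 m/s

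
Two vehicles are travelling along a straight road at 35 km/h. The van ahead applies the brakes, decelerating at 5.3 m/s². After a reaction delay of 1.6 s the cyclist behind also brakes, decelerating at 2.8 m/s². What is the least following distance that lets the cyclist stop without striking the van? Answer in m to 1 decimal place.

35 km/h ÷ 3.6 = 9.7222 m/s.
Leader travels v²/(2a_L) = 94.521 / 10.600 = 8.917 m before stopping.
Follower covers v·t_r = 9.7222 × 1.6 = 15.556 m while reacting, then v²/(2a_F) = 94.521 / 5.600 = 16.879 m while braking, for a total of 15.556 + 16.879 = 32.435 m.
Since a_F ≤ a_L and the follower starts braking later, the follower is never slower than the leader, so the closest approach is when both have stopped.
Minimum gap = 32.435 − 8.917 = 23.518 m.

Minimum gap ≈ 23.5 m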